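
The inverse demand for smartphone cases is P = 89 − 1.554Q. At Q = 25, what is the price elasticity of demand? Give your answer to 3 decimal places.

-1.291

At Q = 25, P = 89 − 1.554(25) = 50.15.
dP/dQ = −1.554, so dQ/dP = 1/(−1.554) = -0.644.
ε = (dQ/dP)(P/Q) = (-0.644)(50.15/25).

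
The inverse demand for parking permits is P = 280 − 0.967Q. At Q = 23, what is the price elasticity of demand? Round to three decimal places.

-11.589

At Q = 23, P = 280 − 0.967(23) = 257.76.
dP/dQ = −0.967, so dQ/dP = 1/(−0.967) = -1.034.
ε = (dQ/dP)(P/Q) = (-1.034)(257.76/23).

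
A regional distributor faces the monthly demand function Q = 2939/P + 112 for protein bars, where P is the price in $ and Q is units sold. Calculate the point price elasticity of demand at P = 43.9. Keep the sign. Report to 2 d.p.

At P = 43.9, Q = 178.948.
dQ/dP = −2939/P² = -1.525.
ε = (dQ/dP)(P/Q) = (-1.525)(43.9/178.948).

-0.37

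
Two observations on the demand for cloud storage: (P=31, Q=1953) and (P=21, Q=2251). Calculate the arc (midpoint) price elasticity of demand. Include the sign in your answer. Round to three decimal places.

ΔQ = 2251 − 1953 = 298; ΔP = 21 − 31 = -10.
Midpoints: P̄ = 26.00, Q̄ = 2102.0.
ε = (ΔQ/ΔP)(P̄/Q̄) = (298/-10)(26.00/2102.0).

-0.369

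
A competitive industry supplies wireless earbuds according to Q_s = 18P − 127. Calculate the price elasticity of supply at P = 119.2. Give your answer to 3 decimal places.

1.063

At P = 119.2, Q_s = 2018.60.
dQ_s/dP = 18.
ε_s = (dQ_s/dP)(P/Q_s) = (18)(119.2/2018.60).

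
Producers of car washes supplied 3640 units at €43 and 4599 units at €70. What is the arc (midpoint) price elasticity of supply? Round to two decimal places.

0.49

ΔQ = 4599 − 3640 = 959; ΔP = 70 − 43 = 27.
Midpoints: P̄ = 56.50, Q̄ = 4119.5.
ε_s = (ΔQ/ΔP)(P̄/Q̄) = (959/27)(56.50/4119.5).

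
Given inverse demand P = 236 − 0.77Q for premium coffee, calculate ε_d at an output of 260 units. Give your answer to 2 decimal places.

At Q = 260, P = 236 − 0.77(260) = 35.80.
dP/dQ = −0.77, so dQ/dP = 1/(−0.77) = -1.299.
ε = (dQ/dP)(P/Q) = (-1.299)(35.80/260).

-0.18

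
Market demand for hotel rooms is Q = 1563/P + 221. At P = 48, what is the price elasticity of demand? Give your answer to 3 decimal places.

-0.128

At P = 48, Q = 253.562.
dQ/dP = −1563/P² = -0.678.
ε = (dQ/dP)(P/Q) = (-0.678)(48/253.562).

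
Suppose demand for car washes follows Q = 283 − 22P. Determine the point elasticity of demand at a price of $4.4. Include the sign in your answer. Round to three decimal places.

-0.520

At P = 4.4, Q = 186.200.
dQ/dP = −22.
ε = (dQ/dP)(P/Q) = (-22)(4.4/186.200).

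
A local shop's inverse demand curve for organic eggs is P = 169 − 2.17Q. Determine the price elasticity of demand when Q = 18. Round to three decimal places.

At Q = 18, P = 169 − 2.17(18) = 129.94.
dP/dQ = −2.17, so dQ/dP = 1/(−2.17) = -0.461.
ε = (dQ/dP)(P/Q) = (-0.461)(129.94/18).

-3.327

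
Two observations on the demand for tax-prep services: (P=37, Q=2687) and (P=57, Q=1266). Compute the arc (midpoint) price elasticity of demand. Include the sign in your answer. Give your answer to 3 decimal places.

ΔQ = 1266 − 2687 = -1421; ΔP = 57 − 37 = 20.
Midpoints: P̄ = 47.00, Q̄ = 1976.5.
ε = (ΔQ/ΔP)(P̄/Q̄) = (-1421/20)(47.00/1976.5).

-1.690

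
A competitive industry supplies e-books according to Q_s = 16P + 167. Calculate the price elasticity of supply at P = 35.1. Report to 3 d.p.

At P = 35.1, Q_s = 728.60.
dQ_s/dP = 16.
ε_s = (dQ_s/dP)(P/Q_s) = (16)(35.1/728.60).

0.771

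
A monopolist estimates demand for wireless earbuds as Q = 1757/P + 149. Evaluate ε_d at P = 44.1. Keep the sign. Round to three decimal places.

-0.211

At P = 44.1, Q = 188.841.
dQ/dP = −1757/P² = -0.903.
ε = (dQ/dP)(P/Q) = (-0.903)(44.1/188.841).
|ε| < 1, so demand is inelastic at this price.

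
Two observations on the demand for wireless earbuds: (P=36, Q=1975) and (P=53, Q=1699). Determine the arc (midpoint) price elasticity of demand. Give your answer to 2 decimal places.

-0.39

ΔQ = 1699 − 1975 = -276; ΔP = 53 − 36 = 17.
Midpoints: P̄ = 44.50, Q̄ = 1837.0.
ε = (ΔQ/ΔP)(P̄/Q̄) = (-276/17)(44.50/1837.0).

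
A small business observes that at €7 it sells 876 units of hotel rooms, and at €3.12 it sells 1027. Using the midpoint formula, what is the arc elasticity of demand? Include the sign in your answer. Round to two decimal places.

-0.21

ΔQ = 1027 − 876 = 151; ΔP = 3.12 − 7 = -3.88.
Midpoints: P̄ = 5.06, Q̄ = 951.5.
ε = (ΔQ/ΔP)(P̄/Q̄) = (151/-3.88)(5.06/951.5).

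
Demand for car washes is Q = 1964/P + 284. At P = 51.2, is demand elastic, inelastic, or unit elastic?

inelastic

Q = 322.359, dQ/dP = -0.749.
ε = (dQ/dP)(P/Q) ≈ -0.119.
|ε| = 0.12 < 1.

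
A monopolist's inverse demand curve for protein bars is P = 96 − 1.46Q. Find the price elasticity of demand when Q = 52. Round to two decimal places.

At Q = 52, P = 96 − 1.46(52) = 20.08.
dP/dQ = −1.46, so dQ/dP = 1/(−1.46) = -0.685.
ε = (dQ/dP)(P/Q) = (-0.685)(20.08/52).

-0.26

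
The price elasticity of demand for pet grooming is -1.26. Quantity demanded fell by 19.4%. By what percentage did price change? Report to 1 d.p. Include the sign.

%ΔP ≈ %ΔQ / ε = (-19.4%)/(-1.26) = 15.40%.

15.4%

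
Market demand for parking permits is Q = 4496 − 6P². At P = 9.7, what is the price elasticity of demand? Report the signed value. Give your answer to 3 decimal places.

At P = 9.7, Q = 3931.460.
dQ/dP = −12P = -116.400.
ε = (dQ/dP)(P/Q) = (-116.400)(9.7/3931.460).
|ε| < 1, so demand is inelastic at this price.

-0.287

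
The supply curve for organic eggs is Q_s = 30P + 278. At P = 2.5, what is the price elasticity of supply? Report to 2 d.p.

0.21

At P = 2.5, Q_s = 353.
dQ_s/dP = 30.
ε_s = (dQ_s/dP)(P/Q_s) = (30)(2.5/353).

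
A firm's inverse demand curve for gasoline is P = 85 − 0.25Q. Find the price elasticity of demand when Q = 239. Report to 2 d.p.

-0.42

At Q = 239, P = 85 − 0.25(239) = 25.25.
dP/dQ = −0.25, so dQ/dP = 1/(−0.25) = -4.000.
ε = (dQ/dP)(P/Q) = (-4.000)(25.25/239).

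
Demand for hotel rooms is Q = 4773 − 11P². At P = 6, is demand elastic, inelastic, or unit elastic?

inelastic

Q = 4377, dQ/dP = -132.
ε = (dQ/dP)(P/Q) ≈ -0.181.
|ε| = 0.18 < 1.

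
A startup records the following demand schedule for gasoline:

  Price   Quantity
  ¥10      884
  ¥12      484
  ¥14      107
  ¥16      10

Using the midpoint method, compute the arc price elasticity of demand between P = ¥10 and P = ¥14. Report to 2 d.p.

-4.70

At P = 10, Q = 884; at P = 14, Q = 107.
ΔQ = -777, ΔP = 4. Midpoints: P̄ = 12.00, Q̄ = 495.5.
ε = (ΔQ/ΔP)(P̄/Q̄) = (-777/4)(12.00/495.5).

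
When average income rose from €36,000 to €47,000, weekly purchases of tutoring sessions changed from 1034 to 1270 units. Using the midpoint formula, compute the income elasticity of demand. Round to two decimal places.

0.77

ΔQ = 236, ΔI = 11000. Midpoints: Ī = 41,500, Q̄ = 1152.0.
ε_I = (ΔQ/ΔI)(Ī/Q̄) = (236/11000)(41500/1152.0).
ε_I > 0, so the good is normal.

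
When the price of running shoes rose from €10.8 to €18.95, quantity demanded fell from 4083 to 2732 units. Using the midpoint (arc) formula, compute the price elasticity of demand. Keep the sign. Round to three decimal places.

ΔQ = 2732 − 4083 = -1351; ΔP = 18.95 − 10.8 = 8.15.
Midpoints: P̄ = 14.88, Q̄ = 3407.5.
ε = (ΔQ/ΔP)(P̄/Q̄) = (-1351/8.15)(14.88/3407.5).

-0.724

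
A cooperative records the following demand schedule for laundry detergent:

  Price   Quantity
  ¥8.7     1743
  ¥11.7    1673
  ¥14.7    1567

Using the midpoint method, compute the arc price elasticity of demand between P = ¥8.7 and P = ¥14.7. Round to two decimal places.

At P = 8.7, Q = 1743; at P = 14.7, Q = 1567.
ΔQ = -176, ΔP = 6.0. Midpoints: P̄ = 11.70, Q̄ = 1655.0.
ε = (ΔQ/ΔP)(P̄/Q̄) = (-176/6.0)(11.70/1655.0).

-0.21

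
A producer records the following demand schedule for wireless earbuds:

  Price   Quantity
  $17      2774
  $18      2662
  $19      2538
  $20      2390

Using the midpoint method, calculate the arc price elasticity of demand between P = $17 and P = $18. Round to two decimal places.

-0.72

At P = 17, Q = 2774; at P = 18, Q = 2662.
ΔQ = -112, ΔP = 1. Midpoints: P̄ = 17.50, Q̄ = 2718.0.
ε = (ΔQ/ΔP)(P̄/Q̄) = (-112/1)(17.50/2718.0).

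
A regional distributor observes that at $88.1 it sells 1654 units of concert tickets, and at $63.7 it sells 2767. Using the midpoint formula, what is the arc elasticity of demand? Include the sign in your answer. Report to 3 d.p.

ΔQ = 2767 − 1654 = 1113; ΔP = 63.7 − 88.1 = -24.4.
Midpoints: P̄ = 75.90, Q̄ = 2210.5.
ε = (ΔQ/ΔP)(P̄/Q̄) = (1113/-24.4)(75.90/2210.5).

-1.566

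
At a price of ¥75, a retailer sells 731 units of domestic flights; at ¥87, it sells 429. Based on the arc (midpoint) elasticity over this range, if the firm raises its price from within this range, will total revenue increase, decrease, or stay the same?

decrease

Arc ε = (-302/12)(81.00/580.0) ≈ -3.515.
|ε| = 3.51 > 1, so demand is elastic. A price rise therefore reduces total revenue.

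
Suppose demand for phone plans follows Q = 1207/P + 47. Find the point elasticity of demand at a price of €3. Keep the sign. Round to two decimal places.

At P = 3, Q = 449.333.
dQ/dP = −1207/P² = -134.111.
ε = (dQ/dP)(P/Q) = (-134.111)(3/449.333).
|ε| < 1, so demand is inelastic at this price.

-0.90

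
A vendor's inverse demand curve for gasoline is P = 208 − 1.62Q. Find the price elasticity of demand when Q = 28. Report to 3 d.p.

At Q = 28, P = 208 − 1.62(28) = 162.64.
dP/dQ = −1.62, so dQ/dP = 1/(−1.62) = -0.617.
ε = (dQ/dP)(P/Q) = (-0.617)(162.64/28).

-3.586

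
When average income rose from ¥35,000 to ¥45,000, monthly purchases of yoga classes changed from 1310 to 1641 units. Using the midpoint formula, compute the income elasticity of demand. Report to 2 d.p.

0.90

ΔQ = 331, ΔI = 10000. Midpoints: Ī = 40,000, Q̄ = 1475.5.
ε_I = (ΔQ/ΔI)(Ī/Q̄) = (331/10000)(40000/1475.5).
ε_I > 0, so the good is normal.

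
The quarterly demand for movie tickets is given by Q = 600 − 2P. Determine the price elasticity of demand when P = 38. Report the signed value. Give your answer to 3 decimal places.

At P = 38, Q = 524.
dQ/dP = −2.
ε = (dQ/dP)(P/Q) = (-2)(38/524).

-0.145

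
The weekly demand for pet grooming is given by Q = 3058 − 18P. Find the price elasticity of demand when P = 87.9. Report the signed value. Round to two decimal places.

-1.07

At P = 87.9, Q = 1475.800.
dQ/dP = −18.
ε = (dQ/dP)(P/Q) = (-18)(87.9/1475.800).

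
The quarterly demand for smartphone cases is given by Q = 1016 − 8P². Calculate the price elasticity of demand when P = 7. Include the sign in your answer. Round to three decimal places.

-1.256

At P = 7, Q = 624.
dQ/dP = −16P = -112.
ε = (dQ/dP)(P/Q) = (-112)(7/624).
|ε| > 1, so demand is elastic at this price.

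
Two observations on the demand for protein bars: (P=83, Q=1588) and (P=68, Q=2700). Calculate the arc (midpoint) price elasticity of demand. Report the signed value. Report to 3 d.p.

ΔQ = 2700 − 1588 = 1112; ΔP = 68 − 83 = -15.
Midpoints: P̄ = 75.50, Q̄ = 2144.0.
ε = (ΔQ/ΔP)(P̄/Q̄) = (1112/-15)(75.50/2144.0).

-2.611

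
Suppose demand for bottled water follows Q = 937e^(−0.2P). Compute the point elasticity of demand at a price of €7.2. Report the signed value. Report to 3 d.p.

At P = 7.2, Q = 222.001.
dQ/dP = −0.2·937e^(−0.2P) = −0.2Q = -44.400.
ε = (dQ/dP)(P/Q) = (-44.400)(7.2/222.001).
|ε| > 1, so demand is elastic at this price.

-1.440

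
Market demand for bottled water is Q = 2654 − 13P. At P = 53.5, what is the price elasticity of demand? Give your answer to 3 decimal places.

At P = 53.5, Q = 1958.500.
dQ/dP = −13.
ε = (dQ/dP)(P/Q) = (-13)(53.5/1958.500).

-0.355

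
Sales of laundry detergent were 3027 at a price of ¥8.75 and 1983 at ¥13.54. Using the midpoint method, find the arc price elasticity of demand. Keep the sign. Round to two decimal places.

ΔQ = 1983 − 3027 = -1044; ΔP = 13.54 − 8.75 = 4.79.
Midpoints: P̄ = 11.14, Q̄ = 2505.0.
ε = (ΔQ/ΔP)(P̄/Q̄) = (-1044/4.79)(11.14/2505.0).

-0.97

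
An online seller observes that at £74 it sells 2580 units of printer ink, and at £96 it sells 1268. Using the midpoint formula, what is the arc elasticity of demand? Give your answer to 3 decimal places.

ΔQ = 1268 − 2580 = -1312; ΔP = 96 − 74 = 22.
Midpoints: P̄ = 85.00, Q̄ = 1924.0.
ε = (ΔQ/ΔP)(P̄/Q̄) = (-1312/22)(85.00/1924.0).

-2.635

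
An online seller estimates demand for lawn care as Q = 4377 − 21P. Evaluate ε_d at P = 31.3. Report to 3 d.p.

-0.177

At P = 31.3, Q = 3719.700.
dQ/dP = −21.
ε = (dQ/dP)(P/Q) = (-21)(31.3/3719.700).
|ε| < 1, so demand is inelastic at this price.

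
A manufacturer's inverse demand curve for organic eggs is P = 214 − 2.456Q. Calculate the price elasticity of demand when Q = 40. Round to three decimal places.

-1.178

At Q = 40, P = 214 − 2.456(40) = 115.76.
dP/dQ = −2.456, so dQ/dP = 1/(−2.456) = -0.407.
ε = (dQ/dP)(P/Q) = (-0.407)(115.76/40).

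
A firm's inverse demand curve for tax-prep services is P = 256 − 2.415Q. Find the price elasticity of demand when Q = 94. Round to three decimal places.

At Q = 94, P = 256 − 2.415(94) = 28.99.
dP/dQ = −2.415, so dQ/dP = 1/(−2.415) = -0.414.
ε = (dQ/dP)(P/Q) = (-0.414)(28.99/94).

-0.128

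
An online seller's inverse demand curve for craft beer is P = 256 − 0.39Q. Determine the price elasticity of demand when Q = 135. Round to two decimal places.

-3.86

At Q = 135, P = 256 − 0.39(135) = 203.35.
dP/dQ = −0.39, so dQ/dP = 1/(−0.39) = -2.564.
ε = (dQ/dP)(P/Q) = (-2.564)(203.35/135).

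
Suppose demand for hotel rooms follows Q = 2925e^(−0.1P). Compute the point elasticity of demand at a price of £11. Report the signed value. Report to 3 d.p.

At P = 11, Q = 973.648.
dQ/dP = −0.1·2925e^(−0.1P) = −0.1Q = -97.365.
ε = (dQ/dP)(P/Q) = (-97.365)(11/973.648).

-1.100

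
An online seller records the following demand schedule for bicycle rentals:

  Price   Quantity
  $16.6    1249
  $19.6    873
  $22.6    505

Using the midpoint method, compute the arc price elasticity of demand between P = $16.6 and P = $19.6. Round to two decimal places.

At P = 16.6, Q = 1249; at P = 19.6, Q = 873.
ΔQ = -376, ΔP = 3.0. Midpoints: P̄ = 18.10, Q̄ = 1061.0.
ε = (ΔQ/ΔP)(P̄/Q̄) = (-376/3.0)(18.10/1061.0).

-2.14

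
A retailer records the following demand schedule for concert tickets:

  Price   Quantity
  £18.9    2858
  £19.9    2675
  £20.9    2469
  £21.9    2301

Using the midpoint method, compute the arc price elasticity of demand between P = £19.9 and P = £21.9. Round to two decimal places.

-1.57

At P = 19.9, Q = 2675; at P = 21.9, Q = 2301.
ΔQ = -374, ΔP = 2.0. Midpoints: P̄ = 20.90, Q̄ = 2488.0.
ε = (ΔQ/ΔP)(P̄/Q̄) = (-374/2.0)(20.90/2488.0).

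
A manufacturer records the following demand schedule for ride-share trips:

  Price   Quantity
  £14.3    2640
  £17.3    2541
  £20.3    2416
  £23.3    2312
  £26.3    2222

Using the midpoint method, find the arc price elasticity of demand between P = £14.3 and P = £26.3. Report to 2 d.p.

-0.29

At P = 14.3, Q = 2640; at P = 26.3, Q = 2222.
ΔQ = -418, ΔP = 12.0. Midpoints: P̄ = 20.30, Q̄ = 2431.0.
ε = (ΔQ/ΔP)(P̄/Q̄) = (-418/12.0)(20.30/2431.0).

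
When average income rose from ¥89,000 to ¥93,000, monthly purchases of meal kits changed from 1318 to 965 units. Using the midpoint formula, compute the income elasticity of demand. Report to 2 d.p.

ΔQ = -353, ΔI = 4000. Midpoints: Ī = 91,000, Q̄ = 1141.5.
ε_I = (ΔQ/ΔI)(Ī/Q̄) = (-353/4000)(91000/1141.5).
ε_I < 0, so the good is inferior.

-7.04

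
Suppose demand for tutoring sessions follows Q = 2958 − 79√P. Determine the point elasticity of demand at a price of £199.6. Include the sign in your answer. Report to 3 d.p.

-0.303

At P = 199.6, Q = 1841.889.
dQ/dP = −79/(2√P) = -2.796.
ε = (dQ/dP)(P/Q) = (-2.796)(199.6/1841.889).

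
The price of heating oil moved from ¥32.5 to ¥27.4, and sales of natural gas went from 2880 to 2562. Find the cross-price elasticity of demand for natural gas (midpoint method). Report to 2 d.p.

ΔQ_x = 2562 − 2880 = -318; ΔP_y = 27.4 − 32.5 = -5.1.
Midpoints: P̄_y = 29.95, Q̄_x = 2721.0.
ε_xy = (ΔQ_x/ΔP_y)(P̄_y/Q̄_x) = (-318/-5.1)(29.95/2721.0).

0.69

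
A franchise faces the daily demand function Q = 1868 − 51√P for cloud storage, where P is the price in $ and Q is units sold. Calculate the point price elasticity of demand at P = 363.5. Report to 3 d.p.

-0.543

At P = 363.5, Q = 895.651.
dQ/dP = −51/(2√P) = -1.337.
ε = (dQ/dP)(P/Q) = (-1.337)(363.5/895.651).
|ε| < 1, so demand is inelastic at this price.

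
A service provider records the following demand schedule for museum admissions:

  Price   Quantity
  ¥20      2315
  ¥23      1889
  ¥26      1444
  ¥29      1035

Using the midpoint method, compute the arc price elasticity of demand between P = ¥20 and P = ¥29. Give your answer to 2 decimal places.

At P = 20, Q = 2315; at P = 29, Q = 1035.
ΔQ = -1280, ΔP = 9. Midpoints: P̄ = 24.50, Q̄ = 1675.0.
ε = (ΔQ/ΔP)(P̄/Q̄) = (-1280/9)(24.50/1675.0).

-2.08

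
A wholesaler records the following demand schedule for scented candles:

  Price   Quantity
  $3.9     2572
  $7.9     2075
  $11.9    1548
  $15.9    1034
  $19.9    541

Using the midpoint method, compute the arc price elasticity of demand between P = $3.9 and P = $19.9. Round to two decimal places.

-0.97

At P = 3.9, Q = 2572; at P = 19.9, Q = 541.
ΔQ = -2031, ΔP = 16.0. Midpoints: P̄ = 11.90, Q̄ = 1556.5.
ε = (ΔQ/ΔP)(P̄/Q̄) = (-2031/16.0)(11.90/1556.5).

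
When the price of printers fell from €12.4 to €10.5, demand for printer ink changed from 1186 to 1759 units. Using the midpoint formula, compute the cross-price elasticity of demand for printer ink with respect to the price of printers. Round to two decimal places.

ΔQ_x = 1759 − 1186 = 573; ΔP_y = 10.5 − 12.4 = -1.9.
Midpoints: P̄_y = 11.45, Q̄_x = 1472.5.
ε_xy = (ΔQ_x/ΔP_y)(P̄_y/Q̄_x) = (573/-1.9)(11.45/1472.5).
ε_xy < 0, so the goods are complements.

-2.35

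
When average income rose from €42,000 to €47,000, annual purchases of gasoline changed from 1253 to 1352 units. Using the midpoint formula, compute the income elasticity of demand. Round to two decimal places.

ΔQ = 99, ΔI = 5000. Midpoints: Ī = 44,500, Q̄ = 1302.5.
ε_I = (ΔQ/ΔI)(Ī/Q̄) = (99/5000)(44500/1302.5).

0.68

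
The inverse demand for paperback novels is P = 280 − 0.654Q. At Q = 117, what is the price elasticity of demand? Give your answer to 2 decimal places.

At Q = 117, P = 280 − 0.654(117) = 203.48.
dP/dQ = −0.654, so dQ/dP = 1/(−0.654) = -1.529.
ε = (dQ/dP)(P/Q) = (-1.529)(203.48/117).

-2.66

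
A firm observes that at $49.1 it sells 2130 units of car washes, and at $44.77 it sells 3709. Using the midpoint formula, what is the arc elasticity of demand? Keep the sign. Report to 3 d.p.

ΔQ = 3709 − 2130 = 1579; ΔP = 44.77 − 49.1 = -4.33.
Midpoints: P̄ = 46.94, Q̄ = 2919.5.
ε = (ΔQ/ΔP)(P̄/Q̄) = (1579/-4.33)(46.94/2919.5).

-5.862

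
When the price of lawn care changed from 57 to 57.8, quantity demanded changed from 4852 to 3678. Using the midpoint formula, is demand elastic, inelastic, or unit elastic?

Arc ε ≈ -19.750.
|ε| = 19.75 > 1.

elastic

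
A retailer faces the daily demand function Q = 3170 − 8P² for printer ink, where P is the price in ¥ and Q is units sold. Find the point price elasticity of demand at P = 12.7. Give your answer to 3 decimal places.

At P = 12.7, Q = 1879.680.
dQ/dP = −16P = -203.200.
ε = (dQ/dP)(P/Q) = (-203.200)(12.7/1879.680).
|ε| > 1, so demand is elastic at this price.

-1.373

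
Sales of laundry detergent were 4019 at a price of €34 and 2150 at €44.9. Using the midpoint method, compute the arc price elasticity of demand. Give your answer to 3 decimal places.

ΔQ = 2150 − 4019 = -1869; ΔP = 44.9 − 34 = 10.9.
Midpoints: P̄ = 39.45, Q̄ = 3084.5.
ε = (ΔQ/ΔP)(P̄/Q̄) = (-1869/10.9)(39.45/3084.5).

-2.193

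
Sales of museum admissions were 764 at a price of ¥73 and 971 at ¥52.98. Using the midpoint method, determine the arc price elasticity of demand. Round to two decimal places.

ΔQ = 971 − 764 = 207; ΔP = 52.98 − 73 = -20.02.
Midpoints: P̄ = 62.99, Q̄ = 867.5.
ε = (ΔQ/ΔP)(P̄/Q̄) = (207/-20.02)(62.99/867.5).

-0.75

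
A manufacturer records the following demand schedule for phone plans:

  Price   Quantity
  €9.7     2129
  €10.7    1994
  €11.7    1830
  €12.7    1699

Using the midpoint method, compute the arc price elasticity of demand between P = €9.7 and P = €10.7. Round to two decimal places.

-0.67

At P = 9.7, Q = 2129; at P = 10.7, Q = 1994.
ΔQ = -135, ΔP = 1.0. Midpoints: P̄ = 10.20, Q̄ = 2061.5.
ε = (ΔQ/ΔP)(P̄/Q̄) = (-135/1.0)(10.20/2061.5).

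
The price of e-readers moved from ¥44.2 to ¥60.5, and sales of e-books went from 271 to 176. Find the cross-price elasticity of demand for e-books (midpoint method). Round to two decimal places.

ΔQ_x = 176 − 271 = -95; ΔP_y = 60.5 − 44.2 = 16.3.
Midpoints: P̄_y = 52.35, Q̄_x = 223.5.
ε_xy = (ΔQ_x/ΔP_y)(P̄_y/Q̄_x) = (-95/16.3)(52.35/223.5).

-1.37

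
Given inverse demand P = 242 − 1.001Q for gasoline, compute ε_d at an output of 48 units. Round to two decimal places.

At Q = 48, P = 242 − 1.001(48) = 193.95.
dP/dQ = −1.001, so dQ/dP = 1/(−1.001) = -0.999.
ε = (dQ/dP)(P/Q) = (-0.999)(193.95/48).

-4.04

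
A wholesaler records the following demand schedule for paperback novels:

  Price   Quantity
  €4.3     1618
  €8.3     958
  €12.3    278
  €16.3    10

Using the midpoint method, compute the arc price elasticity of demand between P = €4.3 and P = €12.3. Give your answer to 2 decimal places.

At P = 4.3, Q = 1618; at P = 12.3, Q = 278.
ΔQ = -1340, ΔP = 8.0. Midpoints: P̄ = 8.30, Q̄ = 948.0.
ε = (ΔQ/ΔP)(P̄/Q̄) = (-1340/8.0)(8.30/948.0).

-1.47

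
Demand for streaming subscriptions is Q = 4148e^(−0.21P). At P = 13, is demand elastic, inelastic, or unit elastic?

Q = 270.530, dQ/dP = -56.811.
ε = (dQ/dP)(P/Q) ≈ -2.730.
|ε| = 2.73 > 1.

elastic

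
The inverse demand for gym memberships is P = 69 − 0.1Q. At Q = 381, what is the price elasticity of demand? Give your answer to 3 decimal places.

At Q = 381, P = 69 − 0.1(381) = 30.90.
dP/dQ = −0.1, so dQ/dP = 1/(−0.1) = -10.000.
ε = (dQ/dP)(P/Q) = (-10.000)(30.90/381).

-0.811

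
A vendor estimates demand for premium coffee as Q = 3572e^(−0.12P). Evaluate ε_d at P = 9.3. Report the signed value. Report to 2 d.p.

At P = 9.3, Q = 1170.143.
dQ/dP = −0.12·3572e^(−0.12P) = −0.12Q = -140.417.
ε = (dQ/dP)(P/Q) = (-140.417)(9.3/1170.143).
|ε| > 1, so demand is elastic at this price.

-1.12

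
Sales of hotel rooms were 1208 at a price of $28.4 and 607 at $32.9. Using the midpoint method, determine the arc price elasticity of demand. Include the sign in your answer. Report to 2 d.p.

-4.51

ΔQ = 607 − 1208 = -601; ΔP = 32.9 − 28.4 = 4.5.
Midpoints: P̄ = 30.65, Q̄ = 907.5.
ε = (ΔQ/ΔP)(P̄/Q̄) = (-601/4.5)(30.65/907.5).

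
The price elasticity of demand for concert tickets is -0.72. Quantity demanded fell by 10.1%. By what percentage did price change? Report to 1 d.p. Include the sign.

%ΔP ≈ %ΔQ / ε = (-10.1%)/(-0.72) = 14.03%.

14.0%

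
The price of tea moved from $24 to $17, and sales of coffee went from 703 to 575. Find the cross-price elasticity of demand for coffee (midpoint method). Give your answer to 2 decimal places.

0.59

ΔQ_x = 575 − 703 = -128; ΔP_y = 17 − 24 = -7.
Midpoints: P̄_y = 20.50, Q̄_x = 639.0.
ε_xy = (ΔQ_x/ΔP_y)(P̄_y/Q̄_x) = (-128/-7)(20.50/639.0).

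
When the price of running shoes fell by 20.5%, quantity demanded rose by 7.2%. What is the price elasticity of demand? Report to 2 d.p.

ε = %ΔQ / %ΔP = (7.2)/(-20.5) = -0.351.

-0.35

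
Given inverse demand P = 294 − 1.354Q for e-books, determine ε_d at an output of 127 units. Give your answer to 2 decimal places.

-0.71

At Q = 127, P = 294 − 1.354(127) = 122.04.
dP/dQ = −1.354, so dQ/dP = 1/(−1.354) = -0.739.
ε = (dQ/dP)(P/Q) = (-0.739)(122.04/127).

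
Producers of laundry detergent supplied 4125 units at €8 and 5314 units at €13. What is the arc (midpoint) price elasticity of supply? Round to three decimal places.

0.529

ΔQ = 5314 − 4125 = 1189; ΔP = 13 − 8 = 5.
Midpoints: P̄ = 10.50, Q̄ = 4719.5.
ε_s = (ΔQ/ΔP)(P̄/Q̄) = (1189/5)(10.50/4719.5).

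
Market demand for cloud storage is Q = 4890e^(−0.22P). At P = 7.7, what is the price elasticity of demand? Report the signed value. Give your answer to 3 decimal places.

At P = 7.7, Q = 898.698.
dQ/dP = −0.22·4890e^(−0.22P) = −0.22Q = -197.714.
ε = (dQ/dP)(P/Q) = (-197.714)(7.7/898.698).

-1.694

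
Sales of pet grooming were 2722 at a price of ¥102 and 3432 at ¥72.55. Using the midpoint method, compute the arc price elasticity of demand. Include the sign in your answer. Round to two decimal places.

ΔQ = 3432 − 2722 = 710; ΔP = 72.55 − 102 = -29.45.
Midpoints: P̄ = 87.28, Q̄ = 3077.0.
ε = (ΔQ/ΔP)(P̄/Q̄) = (710/-29.45)(87.28/3077.0).

-0.68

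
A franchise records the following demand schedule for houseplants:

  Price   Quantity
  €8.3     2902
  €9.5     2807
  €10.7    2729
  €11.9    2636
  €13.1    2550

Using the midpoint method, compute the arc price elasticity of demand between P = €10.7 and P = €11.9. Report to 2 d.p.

-0.33

At P = 10.7, Q = 2729; at P = 11.9, Q = 2636.
ΔQ = -93, ΔP = 1.2. Midpoints: P̄ = 11.30, Q̄ = 2682.5.
ε = (ΔQ/ΔP)(P̄/Q̄) = (-93/1.2)(11.30/2682.5).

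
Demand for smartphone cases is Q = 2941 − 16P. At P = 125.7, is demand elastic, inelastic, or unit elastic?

Q = 929.800, dQ/dP = -16.
ε = (dQ/dP)(P/Q) ≈ -2.163.
|ε| = 2.16 > 1.

elastic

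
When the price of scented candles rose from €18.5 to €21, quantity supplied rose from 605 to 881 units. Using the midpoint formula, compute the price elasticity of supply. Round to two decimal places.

ΔQ = 881 − 605 = 276; ΔP = 21 − 18.5 = 2.5.
Midpoints: P̄ = 19.75, Q̄ = 743.0.
ε_s = (ΔQ/ΔP)(P̄/Q̄) = (276/2.5)(19.75/743.0).

2.93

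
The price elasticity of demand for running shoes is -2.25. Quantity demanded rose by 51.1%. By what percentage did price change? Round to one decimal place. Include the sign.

-22.7%

%ΔP ≈ %ΔQ / ε = (51.1%)/(-2.25) = -22.71%.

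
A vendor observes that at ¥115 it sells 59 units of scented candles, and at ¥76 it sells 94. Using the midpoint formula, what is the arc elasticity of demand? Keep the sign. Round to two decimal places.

ΔQ = 94 − 59 = 35; ΔP = 76 − 115 = -39.
Midpoints: P̄ = 95.50, Q̄ = 76.5.
ε = (ΔQ/ΔP)(P̄/Q̄) = (35/-39)(95.50/76.5).

-1.12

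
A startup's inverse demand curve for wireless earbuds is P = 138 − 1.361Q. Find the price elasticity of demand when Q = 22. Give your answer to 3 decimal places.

-3.609

At Q = 22, P = 138 − 1.361(22) = 108.06.
dP/dQ = −1.361, so dQ/dP = 1/(−1.361) = -0.735.
ε = (dQ/dP)(P/Q) = (-0.735)(108.06/22).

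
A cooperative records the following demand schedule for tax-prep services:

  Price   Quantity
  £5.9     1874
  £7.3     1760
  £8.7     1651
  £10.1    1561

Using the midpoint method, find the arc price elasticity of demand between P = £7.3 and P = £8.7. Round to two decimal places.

-0.37

At P = 7.3, Q = 1760; at P = 8.7, Q = 1651.
ΔQ = -109, ΔP = 1.4. Midpoints: P̄ = 8.00, Q̄ = 1705.5.
ε = (ΔQ/ΔP)(P̄/Q̄) = (-109/1.4)(8.00/1705.5).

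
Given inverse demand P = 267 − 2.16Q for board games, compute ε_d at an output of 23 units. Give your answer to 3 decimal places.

At Q = 23, P = 267 − 2.16(23) = 217.32.
dP/dQ = −2.16, so dQ/dP = 1/(−2.16) = -0.463.
ε = (dQ/dP)(P/Q) = (-0.463)(217.32/23).

-4.374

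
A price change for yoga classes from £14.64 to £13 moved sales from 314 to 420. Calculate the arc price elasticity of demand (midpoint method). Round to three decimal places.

ΔQ = 420 − 314 = 106; ΔP = 13 − 14.64 = -1.64.
Midpoints: P̄ = 13.82, Q̄ = 367.0.
ε = (ΔQ/ΔP)(P̄/Q̄) = (106/-1.64)(13.82/367.0).

-2.434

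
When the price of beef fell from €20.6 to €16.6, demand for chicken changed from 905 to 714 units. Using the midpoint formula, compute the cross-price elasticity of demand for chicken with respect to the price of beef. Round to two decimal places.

1.10

ΔQ_x = 714 − 905 = -191; ΔP_y = 16.6 − 20.6 = -4.
Midpoints: P̄_y = 18.60, Q̄_x = 809.5.
ε_xy = (ΔQ_x/ΔP_y)(P̄_y/Q̄_x) = (-191/-4)(18.60/809.5).
ε_xy > 0, so the goods are substitutes.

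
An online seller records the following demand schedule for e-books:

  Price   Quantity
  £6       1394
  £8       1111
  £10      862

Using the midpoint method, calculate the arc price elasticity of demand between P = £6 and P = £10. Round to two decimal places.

At P = 6, Q = 1394; at P = 10, Q = 862.
ΔQ = -532, ΔP = 4. Midpoints: P̄ = 8.00, Q̄ = 1128.0.
ε = (ΔQ/ΔP)(P̄/Q̄) = (-532/4)(8.00/1128.0).

-0.94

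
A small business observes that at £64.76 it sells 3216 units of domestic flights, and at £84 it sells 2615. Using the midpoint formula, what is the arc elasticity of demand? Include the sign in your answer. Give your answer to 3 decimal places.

-0.797

ΔQ = 2615 − 3216 = -601; ΔP = 84 − 64.76 = 19.24.
Midpoints: P̄ = 74.38, Q̄ = 2915.5.
ε = (ΔQ/ΔP)(P̄/Q̄) = (-601/19.24)(74.38/2915.5).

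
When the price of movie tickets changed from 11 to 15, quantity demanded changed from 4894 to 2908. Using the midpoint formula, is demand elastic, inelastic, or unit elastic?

Arc ε ≈ -1.655.
|ε| = 1.65 > 1.

elastic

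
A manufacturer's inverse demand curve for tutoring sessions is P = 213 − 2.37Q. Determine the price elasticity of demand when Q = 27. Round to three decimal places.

At Q = 27, P = 213 − 2.37(27) = 149.01.
dP/dQ = −2.37, so dQ/dP = 1/(−2.37) = -0.422.
ε = (dQ/dP)(P/Q) = (-0.422)(149.01/27).

-2.329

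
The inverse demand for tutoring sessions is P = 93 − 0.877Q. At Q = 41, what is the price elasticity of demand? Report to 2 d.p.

-1.59

At Q = 41, P = 93 − 0.877(41) = 57.04.
dP/dQ = −0.877, so dQ/dP = 1/(−0.877) = -1.140.
ε = (dQ/dP)(P/Q) = (-1.140)(57.04/41).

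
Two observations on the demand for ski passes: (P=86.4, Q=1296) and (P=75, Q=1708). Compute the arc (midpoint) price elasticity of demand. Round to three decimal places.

-1.942

ΔQ = 1708 − 1296 = 412; ΔP = 75 − 86.4 = -11.4.
Midpoints: P̄ = 80.70, Q̄ = 1502.0.
ε = (ΔQ/ΔP)(P̄/Q̄) = (412/-11.4)(80.70/1502.0).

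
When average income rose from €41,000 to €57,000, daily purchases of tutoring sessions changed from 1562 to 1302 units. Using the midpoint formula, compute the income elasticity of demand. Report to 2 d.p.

ΔQ = -260, ΔI = 16000. Midpoints: Ī = 49,000, Q̄ = 1432.0.
ε_I = (ΔQ/ΔI)(Ī/Q̄) = (-260/16000)(49000/1432.0).

-0.56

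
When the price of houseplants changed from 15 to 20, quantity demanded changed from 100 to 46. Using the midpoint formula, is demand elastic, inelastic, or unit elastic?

elastic

Arc ε ≈ -2.589.
|ε| = 2.59 > 1.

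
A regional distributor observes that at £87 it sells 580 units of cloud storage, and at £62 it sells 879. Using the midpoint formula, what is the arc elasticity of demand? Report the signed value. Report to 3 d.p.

ΔQ = 879 − 580 = 299; ΔP = 62 − 87 = -25.
Midpoints: P̄ = 74.50, Q̄ = 729.5.
ε = (ΔQ/ΔP)(P̄/Q̄) = (299/-25)(74.50/729.5).

-1.221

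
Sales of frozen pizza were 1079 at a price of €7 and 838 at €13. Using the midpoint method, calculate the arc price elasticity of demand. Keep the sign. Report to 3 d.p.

-0.419

ΔQ = 838 − 1079 = -241; ΔP = 13 − 7 = 6.
Midpoints: P̄ = 10.00, Q̄ = 958.5.
ε = (ΔQ/ΔP)(P̄/Q̄) = (-241/6)(10.00/958.5).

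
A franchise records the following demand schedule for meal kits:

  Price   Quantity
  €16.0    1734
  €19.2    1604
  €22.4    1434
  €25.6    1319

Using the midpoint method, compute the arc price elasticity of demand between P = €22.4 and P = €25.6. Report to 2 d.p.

At P = 22.4, Q = 1434; at P = 25.6, Q = 1319.
ΔQ = -115, ΔP = 3.2. Midpoints: P̄ = 24.00, Q̄ = 1376.5.
ε = (ΔQ/ΔP)(P̄/Q̄) = (-115/3.2)(24.00/1376.5).

-0.63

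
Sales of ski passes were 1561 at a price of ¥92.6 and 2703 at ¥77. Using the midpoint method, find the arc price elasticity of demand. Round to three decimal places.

-2.912

ΔQ = 2703 − 1561 = 1142; ΔP = 77 − 92.6 = -15.6.
Midpoints: P̄ = 84.80, Q̄ = 2132.0.
ε = (ΔQ/ΔP)(P̄/Q̄) = (1142/-15.6)(84.80/2132.0).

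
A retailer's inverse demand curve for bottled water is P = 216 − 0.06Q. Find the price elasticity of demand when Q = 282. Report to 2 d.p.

At Q = 282, P = 216 − 0.06(282) = 199.08.
dP/dQ = −0.06, so dQ/dP = 1/(−0.06) = -16.667.
ε = (dQ/dP)(P/Q) = (-16.667)(199.08/282).

-11.77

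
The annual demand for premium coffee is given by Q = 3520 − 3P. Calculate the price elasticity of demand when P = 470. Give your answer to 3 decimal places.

At P = 470, Q = 2110.
dQ/dP = −3.
ε = (dQ/dP)(P/Q) = (-3)(470/2110).

-0.668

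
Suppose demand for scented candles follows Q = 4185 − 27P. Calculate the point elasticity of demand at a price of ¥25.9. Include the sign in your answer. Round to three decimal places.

-0.201

At P = 25.9, Q = 3485.700.
dQ/dP = −27.
ε = (dQ/dP)(P/Q) = (-27)(25.9/3485.700).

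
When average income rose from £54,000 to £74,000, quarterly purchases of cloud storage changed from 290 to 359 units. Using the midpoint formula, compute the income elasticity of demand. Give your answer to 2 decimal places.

ΔQ = 69, ΔI = 20000. Midpoints: Ī = 64,000, Q̄ = 324.5.
ε_I = (ΔQ/ΔI)(Ī/Q̄) = (69/20000)(64000/324.5).
ε_I > 0, so the good is normal.

0.68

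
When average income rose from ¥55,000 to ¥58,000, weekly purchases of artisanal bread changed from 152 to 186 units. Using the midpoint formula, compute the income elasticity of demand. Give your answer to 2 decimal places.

ΔQ = 34, ΔI = 3000. Midpoints: Ī = 56,500, Q̄ = 169.0.
ε_I = (ΔQ/ΔI)(Ī/Q̄) = (34/3000)(56500/169.0).
ε_I > 0, so the good is normal.

3.79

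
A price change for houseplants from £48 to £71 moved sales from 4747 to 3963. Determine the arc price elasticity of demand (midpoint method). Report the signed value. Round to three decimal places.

-0.466

ΔQ = 3963 − 4747 = -784; ΔP = 71 − 48 = 23.
Midpoints: P̄ = 59.50, Q̄ = 4355.0.
ε = (ΔQ/ΔP)(P̄/Q̄) = (-784/23)(59.50/4355.0).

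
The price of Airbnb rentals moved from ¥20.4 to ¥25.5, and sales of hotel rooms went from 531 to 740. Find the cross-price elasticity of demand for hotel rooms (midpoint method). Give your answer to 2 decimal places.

1.48

ΔQ_x = 740 − 531 = 209; ΔP_y = 25.5 − 20.4 = 5.1.
Midpoints: P̄_y = 22.95, Q̄_x = 635.5.
ε_xy = (ΔQ_x/ΔP_y)(P̄_y/Q̄_x) = (209/5.1)(22.95/635.5).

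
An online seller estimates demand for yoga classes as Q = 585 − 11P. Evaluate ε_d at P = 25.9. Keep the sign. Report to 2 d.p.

-0.95

At P = 25.9, Q = 300.100.
dQ/dP = −11.
ε = (dQ/dP)(P/Q) = (-11)(25.9/300.100).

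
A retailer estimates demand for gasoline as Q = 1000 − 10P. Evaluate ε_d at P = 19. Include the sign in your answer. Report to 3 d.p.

At P = 19, Q = 810.
dQ/dP = −10.
ε = (dQ/dP)(P/Q) = (-10)(19/810).

-0.235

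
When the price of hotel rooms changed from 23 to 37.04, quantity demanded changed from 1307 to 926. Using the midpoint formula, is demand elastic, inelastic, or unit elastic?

Arc ε ≈ -0.730.
|ε| = 0.73 < 1.

inelastic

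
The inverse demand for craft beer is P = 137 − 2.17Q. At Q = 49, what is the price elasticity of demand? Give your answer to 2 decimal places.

At Q = 49, P = 137 − 2.17(49) = 30.67.
dP/dQ = −2.17, so dQ/dP = 1/(−2.17) = -0.461.
ε = (dQ/dP)(P/Q) = (-0.461)(30.67/49).

-0.29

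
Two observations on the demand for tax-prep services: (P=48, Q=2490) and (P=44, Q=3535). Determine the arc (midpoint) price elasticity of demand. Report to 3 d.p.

-3.989

ΔQ = 3535 − 2490 = 1045; ΔP = 44 − 48 = -4.
Midpoints: P̄ = 46.00, Q̄ = 3012.5.
ε = (ΔQ/ΔP)(P̄/Q̄) = (1045/-4)(46.00/3012.5).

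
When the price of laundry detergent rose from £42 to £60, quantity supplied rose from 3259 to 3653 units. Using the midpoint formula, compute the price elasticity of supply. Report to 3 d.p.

ΔQ = 3653 − 3259 = 394; ΔP = 60 − 42 = 18.
Midpoints: P̄ = 51.00, Q̄ = 3456.0.
ε_s = (ΔQ/ΔP)(P̄/Q̄) = (394/18)(51.00/3456.0).

0.323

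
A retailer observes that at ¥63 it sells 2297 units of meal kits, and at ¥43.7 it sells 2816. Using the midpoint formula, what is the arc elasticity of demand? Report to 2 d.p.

ΔQ = 2816 − 2297 = 519; ΔP = 43.7 − 63 = -19.3.
Midpoints: P̄ = 53.35, Q̄ = 2556.5.
ε = (ΔQ/ΔP)(P̄/Q̄) = (519/-19.3)(53.35/2556.5).

-0.56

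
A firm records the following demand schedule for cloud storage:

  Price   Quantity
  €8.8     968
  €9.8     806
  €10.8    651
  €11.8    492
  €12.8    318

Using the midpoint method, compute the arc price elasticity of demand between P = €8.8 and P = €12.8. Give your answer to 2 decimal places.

-2.73

At P = 8.8, Q = 968; at P = 12.8, Q = 318.
ΔQ = -650, ΔP = 4.0. Midpoints: P̄ = 10.80, Q̄ = 643.0.
ε = (ΔQ/ΔP)(P̄/Q̄) = (-650/4.0)(10.80/643.0).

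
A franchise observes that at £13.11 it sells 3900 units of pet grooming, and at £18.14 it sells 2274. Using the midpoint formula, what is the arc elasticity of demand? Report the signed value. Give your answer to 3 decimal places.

ΔQ = 2274 − 3900 = -1626; ΔP = 18.14 − 13.11 = 5.03.
Midpoints: P̄ = 15.62, Q̄ = 3087.0.
ε = (ΔQ/ΔP)(P̄/Q̄) = (-1626/5.03)(15.62/3087.0).

-1.636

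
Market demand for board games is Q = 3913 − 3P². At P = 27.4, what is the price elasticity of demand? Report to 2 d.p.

At P = 27.4, Q = 1660.720.
dQ/dP = −6P = -164.400.
ε = (dQ/dP)(P/Q) = (-164.400)(27.4/1660.720).

-2.71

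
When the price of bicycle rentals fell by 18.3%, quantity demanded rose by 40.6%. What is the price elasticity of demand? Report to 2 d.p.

ε = %ΔQ / %ΔP = (40.6)/(-18.3) = -2.219.

-2.22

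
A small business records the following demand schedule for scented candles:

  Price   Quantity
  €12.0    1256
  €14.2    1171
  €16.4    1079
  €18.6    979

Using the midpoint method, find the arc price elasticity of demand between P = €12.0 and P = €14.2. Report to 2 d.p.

-0.42

At P = 12.0, Q = 1256; at P = 14.2, Q = 1171.
ΔQ = -85, ΔP = 2.2. Midpoints: P̄ = 13.10, Q̄ = 1213.5.
ε = (ΔQ/ΔP)(P̄/Q̄) = (-85/2.2)(13.10/1213.5).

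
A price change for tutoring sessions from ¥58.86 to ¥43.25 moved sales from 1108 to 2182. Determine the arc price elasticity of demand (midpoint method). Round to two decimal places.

ΔQ = 2182 − 1108 = 1074; ΔP = 43.25 − 58.86 = -15.61.
Midpoints: P̄ = 51.05, Q̄ = 1645.0.
ε = (ΔQ/ΔP)(P̄/Q̄) = (1074/-15.61)(51.05/1645.0).

-2.14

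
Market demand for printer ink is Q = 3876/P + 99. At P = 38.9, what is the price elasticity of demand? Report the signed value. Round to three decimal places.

-0.502

At P = 38.9, Q = 198.640.
dQ/dP = −3876/P² = -2.561.
ε = (dQ/dP)(P/Q) = (-2.561)(38.9/198.640).
|ε| < 1, so demand is inelastic at this price.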